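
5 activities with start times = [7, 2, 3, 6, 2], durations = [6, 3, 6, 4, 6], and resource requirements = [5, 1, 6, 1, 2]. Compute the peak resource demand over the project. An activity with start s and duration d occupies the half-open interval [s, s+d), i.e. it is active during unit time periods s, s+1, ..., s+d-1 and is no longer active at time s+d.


Each activity i is active on [start_i, start_i + duration_i).
Compute total resource usage per time slot:
  t=0: active resources = [], total = 0
  t=1: active resources = [], total = 0
  t=2: active resources = [1, 2], total = 3
  t=3: active resources = [1, 6, 2], total = 9
  t=4: active resources = [1, 6, 2], total = 9
  t=5: active resources = [6, 2], total = 8
  t=6: active resources = [6, 1, 2], total = 9
  t=7: active resources = [5, 6, 1, 2], total = 14
  t=8: active resources = [5, 6, 1], total = 12
  t=9: active resources = [5, 1], total = 6
  t=10: active resources = [5], total = 5
  t=11: active resources = [5], total = 5
  t=12: active resources = [5], total = 5
Peak resource demand = 14

14


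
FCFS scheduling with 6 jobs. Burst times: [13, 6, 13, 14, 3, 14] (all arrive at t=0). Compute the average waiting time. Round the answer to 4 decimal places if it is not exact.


FCFS order (as given): [13, 6, 13, 14, 3, 14]
Waiting times:
  Job 1: wait = 0
  Job 2: wait = 13
  Job 3: wait = 19
  Job 4: wait = 32
  Job 5: wait = 46
  Job 6: wait = 49
Sum of waiting times = 159
Average waiting time = 159/6 = 26.5

26.5


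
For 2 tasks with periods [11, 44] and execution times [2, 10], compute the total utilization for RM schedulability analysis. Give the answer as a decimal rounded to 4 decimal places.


Compute individual utilizations (exact fractions):
  Task 1: C/T = 2/11 (approx. 0.1818)
  Task 2: C/T = 10/44 = 5/22 (approx. 0.2273)
Total utilization U = 2/11 + 5/22 = 9/22
Rounded to 4 decimal places: U = 0.4091
RM (Liu & Layland) bound for 2 tasks = 0.828427; compare with U = 9/22 (approx. 0.409091)
U <= bound, so schedulable by RM sufficient condition.

0.4091


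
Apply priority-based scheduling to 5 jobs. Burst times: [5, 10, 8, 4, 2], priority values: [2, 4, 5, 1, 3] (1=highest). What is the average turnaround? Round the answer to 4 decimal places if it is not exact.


Sort by priority (ascending = highest first):
Order: [(1, 4), (2, 5), (3, 2), (4, 10), (5, 8)]
Completion times:
  Priority 1, burst=4, C=4
  Priority 2, burst=5, C=9
  Priority 3, burst=2, C=11
  Priority 4, burst=10, C=21
  Priority 5, burst=8, C=29
Average turnaround = 74/5 = 14.8

14.8


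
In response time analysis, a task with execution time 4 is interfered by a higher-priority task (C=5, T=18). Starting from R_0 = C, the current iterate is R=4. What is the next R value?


R_next = C + ceil(R_prev / T_hp) * C_hp
ceil(4 / 18) = ceil(0.2222) = 1
Interference = 1 * 5 = 5
R_next = 4 + 5 = 9

9


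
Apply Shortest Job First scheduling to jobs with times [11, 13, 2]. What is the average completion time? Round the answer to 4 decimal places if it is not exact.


SJF order (ascending): [2, 11, 13]
Completion times:
  Job 1: burst=2, C=2
  Job 2: burst=11, C=13
  Job 3: burst=13, C=26
Average completion = 41/3 = 13.6667

13.6667


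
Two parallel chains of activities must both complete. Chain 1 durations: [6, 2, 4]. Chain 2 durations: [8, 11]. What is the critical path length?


Path A total = 6 + 2 + 4 = 12
Path B total = 8 + 11 = 19
Critical path = longest path = max(12, 19) = 19

19


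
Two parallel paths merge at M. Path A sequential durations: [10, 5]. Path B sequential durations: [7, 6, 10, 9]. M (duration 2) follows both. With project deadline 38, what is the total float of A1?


Forward pass: ES(A1) = sum of predecessors on chain A = 0
EF = ES + duration = 0 + 10 = 10
Backward pass: LF(M) = deadline = 38; LS(M) = 38 - 2 = 36
LF(A1) = LS(M) - sum(successors on chain A) = 36 - 5 = 31
LS = LF - duration = 31 - 10 = 21
Total float = LS - ES = 21 - 0 = 21

21


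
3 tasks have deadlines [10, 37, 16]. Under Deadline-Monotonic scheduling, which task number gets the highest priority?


Sort tasks by relative deadline (ascending):
  Task 1: deadline = 10
  Task 3: deadline = 16
  Task 2: deadline = 37
Priority order (highest first): [1, 3, 2]
Highest priority task = 1

1


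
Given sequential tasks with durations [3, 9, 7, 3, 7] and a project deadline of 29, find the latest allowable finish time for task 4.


LF(activity 4) = deadline - sum of successor durations
Successors: activities 5 through 5 with durations [7]
Sum of successor durations = 7
LF = 29 - 7 = 22

22


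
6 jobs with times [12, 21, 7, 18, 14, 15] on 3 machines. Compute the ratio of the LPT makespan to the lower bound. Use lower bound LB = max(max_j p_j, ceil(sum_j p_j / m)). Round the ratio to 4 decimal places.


LPT order: [21, 18, 15, 14, 12, 7]
Machine loads after assignment: [28, 30, 29]
LPT makespan = 30
Lower bound = max(max_job, ceil(total/3)) = max(21, 29) = 29
Ratio = 30 / 29 = 1.0345

1.0345


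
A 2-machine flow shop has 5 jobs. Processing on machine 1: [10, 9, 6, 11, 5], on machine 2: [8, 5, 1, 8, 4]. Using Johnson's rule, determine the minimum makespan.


Apply Johnson's rule:
  Group 1 (a <= b): []
  Group 2 (a > b): [(1, 10, 8), (4, 11, 8), (2, 9, 5), (5, 5, 4), (3, 6, 1)]
Optimal job order: [1, 4, 2, 5, 3]
Schedule:
  Job 1: M1 done at 10, M2 done at 18
  Job 4: M1 done at 21, M2 done at 29
  Job 2: M1 done at 30, M2 done at 35
  Job 5: M1 done at 35, M2 done at 39
  Job 3: M1 done at 41, M2 done at 42
Makespan = 42

42


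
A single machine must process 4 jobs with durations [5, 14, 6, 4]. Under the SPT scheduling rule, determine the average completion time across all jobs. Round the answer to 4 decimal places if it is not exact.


Sort jobs by processing time (SPT order): [4, 5, 6, 14]
Compute completion times sequentially:
  Job 1: processing = 4, completes at 4
  Job 2: processing = 5, completes at 9
  Job 3: processing = 6, completes at 15
  Job 4: processing = 14, completes at 29
Sum of completion times = 57
Average completion time = 57/4 = 14.25

14.25


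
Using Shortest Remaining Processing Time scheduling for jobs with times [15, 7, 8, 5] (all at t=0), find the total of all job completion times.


Since all jobs arrive at t=0, SRPT equals SPT ordering.
SPT order: [5, 7, 8, 15]
Completion times:
  Job 1: p=5, C=5
  Job 2: p=7, C=12
  Job 3: p=8, C=20
  Job 4: p=15, C=35
Total completion time = 5 + 12 + 20 + 35 = 72

72


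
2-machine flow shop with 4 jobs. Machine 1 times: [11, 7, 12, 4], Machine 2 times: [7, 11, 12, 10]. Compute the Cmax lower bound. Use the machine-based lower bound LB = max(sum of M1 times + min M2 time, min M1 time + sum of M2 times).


LB1 = sum(M1 times) + min(M2 times) = 34 + 7 = 41
LB2 = min(M1 times) + sum(M2 times) = 4 + 40 = 44
Lower bound = max(LB1, LB2) = max(41, 44) = 44

44


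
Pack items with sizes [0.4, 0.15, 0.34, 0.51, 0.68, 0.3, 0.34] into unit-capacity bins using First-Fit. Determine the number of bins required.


Place items sequentially using First-Fit:
  Item 0.4 -> new Bin 1
  Item 0.15 -> Bin 1 (now 0.55)
  Item 0.34 -> Bin 1 (now 0.89)
  Item 0.51 -> new Bin 2
  Item 0.68 -> new Bin 3
  Item 0.3 -> Bin 2 (now 0.81)
  Item 0.34 -> new Bin 4
Total bins used = 4

4


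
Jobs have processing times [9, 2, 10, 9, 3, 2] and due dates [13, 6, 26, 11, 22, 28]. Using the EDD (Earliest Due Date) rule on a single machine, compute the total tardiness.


Sort by due date (EDD order): [(2, 6), (9, 11), (9, 13), (3, 22), (10, 26), (2, 28)]
Compute completion times and tardiness:
  Job 1: p=2, d=6, C=2, tardiness=max(0,2-6)=0
  Job 2: p=9, d=11, C=11, tardiness=max(0,11-11)=0
  Job 3: p=9, d=13, C=20, tardiness=max(0,20-13)=7
  Job 4: p=3, d=22, C=23, tardiness=max(0,23-22)=1
  Job 5: p=10, d=26, C=33, tardiness=max(0,33-26)=7
  Job 6: p=2, d=28, C=35, tardiness=max(0,35-28)=7
Total tardiness = 22

22


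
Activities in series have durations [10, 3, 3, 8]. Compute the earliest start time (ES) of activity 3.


Activity 3 starts after activities 1 through 2 complete.
Predecessor durations: [10, 3]
ES = 10 + 3 = 13

13


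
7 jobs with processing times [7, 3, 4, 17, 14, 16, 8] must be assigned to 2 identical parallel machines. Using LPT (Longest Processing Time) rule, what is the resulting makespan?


Sort jobs in decreasing order (LPT): [17, 16, 14, 8, 7, 4, 3]
Assign each job to the least loaded machine:
  Machine 1: jobs [17, 8, 7, 3], load = 35
  Machine 2: jobs [16, 14, 4], load = 34
Makespan = max load = 35

35


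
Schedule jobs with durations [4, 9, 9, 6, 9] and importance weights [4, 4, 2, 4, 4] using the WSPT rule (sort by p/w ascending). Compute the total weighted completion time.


Compute p/w ratios and sort ascending (WSPT): [(4, 4), (6, 4), (9, 4), (9, 4), (9, 2)]
Compute weighted completion times:
  Job (p=4,w=4): C=4, w*C=4*4=16
  Job (p=6,w=4): C=10, w*C=4*10=40
  Job (p=9,w=4): C=19, w*C=4*19=76
  Job (p=9,w=4): C=28, w*C=4*28=112
  Job (p=9,w=2): C=37, w*C=2*37=74
Total weighted completion time = 318

318


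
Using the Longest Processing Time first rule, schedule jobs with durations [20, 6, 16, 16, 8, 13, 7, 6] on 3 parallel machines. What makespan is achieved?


Sort jobs in decreasing order (LPT): [20, 16, 16, 13, 8, 7, 6, 6]
Assign each job to the least loaded machine:
  Machine 1: jobs [20, 7, 6], load = 33
  Machine 2: jobs [16, 13], load = 29
  Machine 3: jobs [16, 8, 6], load = 30
Makespan = max load = 33

33


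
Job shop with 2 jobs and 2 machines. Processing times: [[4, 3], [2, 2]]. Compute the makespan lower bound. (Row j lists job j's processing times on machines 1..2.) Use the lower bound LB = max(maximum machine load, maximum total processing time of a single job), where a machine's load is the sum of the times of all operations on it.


Machine loads:
  Machine 1: 4 + 2 = 6
  Machine 2: 3 + 2 = 5
Max machine load = 6
Job totals:
  Job 1: 7
  Job 2: 4
Max job total = 7
Lower bound = max(6, 7) = 7

7


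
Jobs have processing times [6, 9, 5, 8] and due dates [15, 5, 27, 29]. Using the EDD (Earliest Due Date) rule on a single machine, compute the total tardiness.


Sort by due date (EDD order): [(9, 5), (6, 15), (5, 27), (8, 29)]
Compute completion times and tardiness:
  Job 1: p=9, d=5, C=9, tardiness=max(0,9-5)=4
  Job 2: p=6, d=15, C=15, tardiness=max(0,15-15)=0
  Job 3: p=5, d=27, C=20, tardiness=max(0,20-27)=0
  Job 4: p=8, d=29, C=28, tardiness=max(0,28-29)=0
Total tardiness = 4

4


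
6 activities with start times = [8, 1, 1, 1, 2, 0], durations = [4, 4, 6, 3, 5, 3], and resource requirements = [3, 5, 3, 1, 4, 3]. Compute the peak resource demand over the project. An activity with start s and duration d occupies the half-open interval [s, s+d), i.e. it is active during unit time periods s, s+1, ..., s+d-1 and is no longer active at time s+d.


Each activity i is active on [start_i, start_i + duration_i).
Compute total resource usage per time slot:
  t=0: active resources = [3], total = 3
  t=1: active resources = [5, 3, 1, 3], total = 12
  t=2: active resources = [5, 3, 1, 4, 3], total = 16
  t=3: active resources = [5, 3, 1, 4], total = 13
  t=4: active resources = [5, 3, 4], total = 12
  t=5: active resources = [3, 4], total = 7
  t=6: active resources = [3, 4], total = 7
  t=7: active resources = [], total = 0
  t=8: active resources = [3], total = 3
  t=9: active resources = [3], total = 3
  t=10: active resources = [3], total = 3
  t=11: active resources = [3], total = 3
Peak resource demand = 16

16


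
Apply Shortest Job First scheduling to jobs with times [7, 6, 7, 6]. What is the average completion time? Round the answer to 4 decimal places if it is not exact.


SJF order (ascending): [6, 6, 7, 7]
Completion times:
  Job 1: burst=6, C=6
  Job 2: burst=6, C=12
  Job 3: burst=7, C=19
  Job 4: burst=7, C=26
Average completion = 63/4 = 15.75

15.75


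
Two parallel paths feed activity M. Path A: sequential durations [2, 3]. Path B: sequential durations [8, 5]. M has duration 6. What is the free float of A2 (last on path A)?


ES(A2) = sum of predecessors on chain A = 2
EF(A2) = ES + duration = 2 + 3 = 5
Successor of A2 is M. ES(M) = max(sum(A), sum(B)) = max(5, 13) = 13
Free float = ES(successor) - EF(current) = 13 - 5 = 8

8


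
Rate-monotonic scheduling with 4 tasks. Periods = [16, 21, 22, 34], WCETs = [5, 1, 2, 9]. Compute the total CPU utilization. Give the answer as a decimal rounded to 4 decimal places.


Compute individual utilizations (exact fractions):
  Task 1: C/T = 5/16 (approx. 0.3125)
  Task 2: C/T = 1/21 (approx. 0.0476)
  Task 3: C/T = 2/22 = 1/11 (approx. 0.0909)
  Task 4: C/T = 9/34 (approx. 0.2647)
Total utilization U = 5/16 + 1/21 + 1/11 + 9/34 = 44971/62832
Rounded to 4 decimal places: U = 0.7157
RM (Liu & Layland) bound for 4 tasks = 0.756828; compare with U = 44971/62832 (approx. 0.715734)
U <= bound, so schedulable by RM sufficient condition.

0.7157


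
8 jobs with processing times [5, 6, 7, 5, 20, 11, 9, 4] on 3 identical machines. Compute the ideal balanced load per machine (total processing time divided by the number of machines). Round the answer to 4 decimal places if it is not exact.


Total processing time = 5 + 6 + 7 + 5 + 20 + 11 + 9 + 4 = 67
Number of machines = 3
Ideal balanced load = 67 / 3 = 22.3333

22.3333


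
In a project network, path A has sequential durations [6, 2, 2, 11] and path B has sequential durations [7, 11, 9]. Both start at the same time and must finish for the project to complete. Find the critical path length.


Path A total = 6 + 2 + 2 + 11 = 21
Path B total = 7 + 11 + 9 = 27
Critical path = longest path = max(21, 27) = 27

27


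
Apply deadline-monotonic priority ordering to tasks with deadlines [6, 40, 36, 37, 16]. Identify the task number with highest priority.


Sort tasks by relative deadline (ascending):
  Task 1: deadline = 6
  Task 5: deadline = 16
  Task 3: deadline = 36
  Task 4: deadline = 37
  Task 2: deadline = 40
Priority order (highest first): [1, 5, 3, 4, 2]
Highest priority task = 1

1


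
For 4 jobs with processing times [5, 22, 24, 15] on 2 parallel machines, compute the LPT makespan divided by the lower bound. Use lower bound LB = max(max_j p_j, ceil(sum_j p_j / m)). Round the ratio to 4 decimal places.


LPT order: [24, 22, 15, 5]
Machine loads after assignment: [29, 37]
LPT makespan = 37
Lower bound = max(max_job, ceil(total/2)) = max(24, 33) = 33
Ratio = 37 / 33 = 1.1212

1.1212


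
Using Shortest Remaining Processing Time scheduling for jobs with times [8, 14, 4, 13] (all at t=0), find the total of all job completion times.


Since all jobs arrive at t=0, SRPT equals SPT ordering.
SPT order: [4, 8, 13, 14]
Completion times:
  Job 1: p=4, C=4
  Job 2: p=8, C=12
  Job 3: p=13, C=25
  Job 4: p=14, C=39
Total completion time = 4 + 12 + 25 + 39 = 80

80


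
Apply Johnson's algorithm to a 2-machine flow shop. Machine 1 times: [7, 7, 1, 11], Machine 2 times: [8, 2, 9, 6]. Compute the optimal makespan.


Apply Johnson's rule:
  Group 1 (a <= b): [(3, 1, 9), (1, 7, 8)]
  Group 2 (a > b): [(4, 11, 6), (2, 7, 2)]
Optimal job order: [3, 1, 4, 2]
Schedule:
  Job 3: M1 done at 1, M2 done at 10
  Job 1: M1 done at 8, M2 done at 18
  Job 4: M1 done at 19, M2 done at 25
  Job 2: M1 done at 26, M2 done at 28
Makespan = 28

28


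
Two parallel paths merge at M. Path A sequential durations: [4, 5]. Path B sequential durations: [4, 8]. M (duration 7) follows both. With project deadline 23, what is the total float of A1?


Forward pass: ES(A1) = sum of predecessors on chain A = 0
EF = ES + duration = 0 + 4 = 4
Backward pass: LF(M) = deadline = 23; LS(M) = 23 - 7 = 16
LF(A1) = LS(M) - sum(successors on chain A) = 16 - 5 = 11
LS = LF - duration = 11 - 4 = 7
Total float = LS - ES = 7 - 0 = 7

7


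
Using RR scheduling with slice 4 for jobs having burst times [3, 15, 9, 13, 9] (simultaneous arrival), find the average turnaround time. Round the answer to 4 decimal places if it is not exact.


Time quantum = 4
Execution trace:
  J1 runs 3 units, time = 3
  J2 runs 4 units, time = 7
  J3 runs 4 units, time = 11
  J4 runs 4 units, time = 15
  J5 runs 4 units, time = 19
  J2 runs 4 units, time = 23
  J3 runs 4 units, time = 27
  J4 runs 4 units, time = 31
  J5 runs 4 units, time = 35
  J2 runs 4 units, time = 39
  J3 runs 1 units, time = 40
  J4 runs 4 units, time = 44
  J5 runs 1 units, time = 45
  J2 runs 3 units, time = 48
  J4 runs 1 units, time = 49
Finish times: [3, 48, 40, 49, 45]
Average turnaround = 185/5 = 37.0

37.0


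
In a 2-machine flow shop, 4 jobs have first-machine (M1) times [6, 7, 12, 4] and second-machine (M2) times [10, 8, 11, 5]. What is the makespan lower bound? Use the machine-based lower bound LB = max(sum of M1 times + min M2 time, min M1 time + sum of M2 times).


LB1 = sum(M1 times) + min(M2 times) = 29 + 5 = 34
LB2 = min(M1 times) + sum(M2 times) = 4 + 34 = 38
Lower bound = max(LB1, LB2) = max(34, 38) = 38

38


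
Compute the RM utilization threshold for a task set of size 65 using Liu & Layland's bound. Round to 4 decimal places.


Compute 2^(1/65) = 1.0107208638
Subtract 1: 1.0107208638 - 1 = 0.0107208638
Multiply by n: 65 * 0.0107208638 = 0.6968561470
Round to 4 dp: 0.6969

0.6969


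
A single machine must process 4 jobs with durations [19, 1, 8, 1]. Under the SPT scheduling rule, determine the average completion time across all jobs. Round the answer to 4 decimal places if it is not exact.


Sort jobs by processing time (SPT order): [1, 1, 8, 19]
Compute completion times sequentially:
  Job 1: processing = 1, completes at 1
  Job 2: processing = 1, completes at 2
  Job 3: processing = 8, completes at 10
  Job 4: processing = 19, completes at 29
Sum of completion times = 42
Average completion time = 42/4 = 10.5

10.5


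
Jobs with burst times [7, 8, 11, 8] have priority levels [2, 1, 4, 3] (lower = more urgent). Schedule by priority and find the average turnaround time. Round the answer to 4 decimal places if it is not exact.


Sort by priority (ascending = highest first):
Order: [(1, 8), (2, 7), (3, 8), (4, 11)]
Completion times:
  Priority 1, burst=8, C=8
  Priority 2, burst=7, C=15
  Priority 3, burst=8, C=23
  Priority 4, burst=11, C=34
Average turnaround = 80/4 = 20.0

20.0


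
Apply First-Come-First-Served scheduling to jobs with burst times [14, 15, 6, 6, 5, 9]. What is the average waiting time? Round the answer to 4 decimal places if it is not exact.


FCFS order (as given): [14, 15, 6, 6, 5, 9]
Waiting times:
  Job 1: wait = 0
  Job 2: wait = 14
  Job 3: wait = 29
  Job 4: wait = 35
  Job 5: wait = 41
  Job 6: wait = 46
Sum of waiting times = 165
Average waiting time = 165/6 = 27.5

27.5


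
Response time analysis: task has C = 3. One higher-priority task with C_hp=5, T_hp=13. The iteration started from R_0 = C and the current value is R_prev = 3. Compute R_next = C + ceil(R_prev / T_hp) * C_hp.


R_next = C + ceil(R_prev / T_hp) * C_hp
ceil(3 / 13) = ceil(0.2308) = 1
Interference = 1 * 5 = 5
R_next = 3 + 5 = 8

8


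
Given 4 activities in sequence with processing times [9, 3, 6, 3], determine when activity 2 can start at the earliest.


Activity 2 starts after activities 1 through 1 complete.
Predecessor durations: [9]
ES = 9 = 9

9


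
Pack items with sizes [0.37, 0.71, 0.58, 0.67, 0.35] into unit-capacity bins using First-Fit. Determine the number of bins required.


Place items sequentially using First-Fit:
  Item 0.37 -> new Bin 1
  Item 0.71 -> new Bin 2
  Item 0.58 -> Bin 1 (now 0.95)
  Item 0.67 -> new Bin 3
  Item 0.35 -> new Bin 4
Total bins used = 4

4


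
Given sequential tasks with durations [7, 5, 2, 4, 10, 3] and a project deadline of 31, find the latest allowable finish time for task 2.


LF(activity 2) = deadline - sum of successor durations
Successors: activities 3 through 6 with durations [2, 4, 10, 3]
Sum of successor durations = 19
LF = 31 - 19 = 12

12


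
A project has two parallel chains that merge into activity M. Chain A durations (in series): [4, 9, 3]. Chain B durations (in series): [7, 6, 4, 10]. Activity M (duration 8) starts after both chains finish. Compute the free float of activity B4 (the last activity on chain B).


ES(B4) = sum of predecessors on chain B = 17
EF(B4) = ES + duration = 17 + 10 = 27
Successor of B4 is M. ES(M) = max(sum(A), sum(B)) = max(16, 27) = 27
Free float = ES(successor) - EF(current) = 27 - 27 = 0

0


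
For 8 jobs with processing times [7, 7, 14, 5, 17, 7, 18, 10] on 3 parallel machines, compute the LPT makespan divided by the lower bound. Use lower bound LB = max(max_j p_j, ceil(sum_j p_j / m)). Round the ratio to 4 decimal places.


LPT order: [18, 17, 14, 10, 7, 7, 7, 5]
Machine loads after assignment: [25, 31, 29]
LPT makespan = 31
Lower bound = max(max_job, ceil(total/3)) = max(18, 29) = 29
Ratio = 31 / 29 = 1.069

1.069


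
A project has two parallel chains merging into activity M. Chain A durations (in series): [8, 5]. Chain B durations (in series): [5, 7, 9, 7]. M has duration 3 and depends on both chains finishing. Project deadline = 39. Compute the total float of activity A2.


Forward pass: ES(A2) = sum of predecessors on chain A = 8
EF = ES + duration = 8 + 5 = 13
Backward pass: LF(M) = deadline = 39; LS(M) = 39 - 3 = 36
LF(A2) = LS(M) - sum(successors on chain A) = 36 - 0 = 36
LS = LF - duration = 36 - 5 = 31
Total float = LS - ES = 31 - 8 = 23

23


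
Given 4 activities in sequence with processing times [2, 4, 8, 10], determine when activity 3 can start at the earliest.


Activity 3 starts after activities 1 through 2 complete.
Predecessor durations: [2, 4]
ES = 2 + 4 = 6

6


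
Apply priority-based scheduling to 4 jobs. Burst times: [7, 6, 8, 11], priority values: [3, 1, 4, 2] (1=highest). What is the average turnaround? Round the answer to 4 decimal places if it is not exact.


Sort by priority (ascending = highest first):
Order: [(1, 6), (2, 11), (3, 7), (4, 8)]
Completion times:
  Priority 1, burst=6, C=6
  Priority 2, burst=11, C=17
  Priority 3, burst=7, C=24
  Priority 4, burst=8, C=32
Average turnaround = 79/4 = 19.75

19.75


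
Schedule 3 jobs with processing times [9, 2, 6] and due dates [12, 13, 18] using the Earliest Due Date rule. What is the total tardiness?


Sort by due date (EDD order): [(9, 12), (2, 13), (6, 18)]
Compute completion times and tardiness:
  Job 1: p=9, d=12, C=9, tardiness=max(0,9-12)=0
  Job 2: p=2, d=13, C=11, tardiness=max(0,11-13)=0
  Job 3: p=6, d=18, C=17, tardiness=max(0,17-18)=0
Total tardiness = 0

0


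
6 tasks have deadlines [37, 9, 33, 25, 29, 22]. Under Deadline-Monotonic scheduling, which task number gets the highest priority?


Sort tasks by relative deadline (ascending):
  Task 2: deadline = 9
  Task 6: deadline = 22
  Task 4: deadline = 25
  Task 5: deadline = 29
  Task 3: deadline = 33
  Task 1: deadline = 37
Priority order (highest first): [2, 6, 4, 5, 3, 1]
Highest priority task = 2

2


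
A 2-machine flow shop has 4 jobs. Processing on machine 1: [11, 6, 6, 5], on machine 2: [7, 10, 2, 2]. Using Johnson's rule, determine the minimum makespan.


Apply Johnson's rule:
  Group 1 (a <= b): [(2, 6, 10)]
  Group 2 (a > b): [(1, 11, 7), (3, 6, 2), (4, 5, 2)]
Optimal job order: [2, 1, 3, 4]
Schedule:
  Job 2: M1 done at 6, M2 done at 16
  Job 1: M1 done at 17, M2 done at 24
  Job 3: M1 done at 23, M2 done at 26
  Job 4: M1 done at 28, M2 done at 30
Makespan = 30

30


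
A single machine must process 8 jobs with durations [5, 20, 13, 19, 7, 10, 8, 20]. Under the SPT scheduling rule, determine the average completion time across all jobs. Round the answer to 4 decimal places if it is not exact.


Sort jobs by processing time (SPT order): [5, 7, 8, 10, 13, 19, 20, 20]
Compute completion times sequentially:
  Job 1: processing = 5, completes at 5
  Job 2: processing = 7, completes at 12
  Job 3: processing = 8, completes at 20
  Job 4: processing = 10, completes at 30
  Job 5: processing = 13, completes at 43
  Job 6: processing = 19, completes at 62
  Job 7: processing = 20, completes at 82
  Job 8: processing = 20, completes at 102
Sum of completion times = 356
Average completion time = 356/8 = 44.5

44.5


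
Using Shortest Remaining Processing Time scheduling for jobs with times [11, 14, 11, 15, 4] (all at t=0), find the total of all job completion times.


Since all jobs arrive at t=0, SRPT equals SPT ordering.
SPT order: [4, 11, 11, 14, 15]
Completion times:
  Job 1: p=4, C=4
  Job 2: p=11, C=15
  Job 3: p=11, C=26
  Job 4: p=14, C=40
  Job 5: p=15, C=55
Total completion time = 4 + 15 + 26 + 40 + 55 = 140

140


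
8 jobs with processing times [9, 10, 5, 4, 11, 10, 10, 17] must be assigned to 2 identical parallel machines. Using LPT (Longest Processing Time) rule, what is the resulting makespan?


Sort jobs in decreasing order (LPT): [17, 11, 10, 10, 10, 9, 5, 4]
Assign each job to the least loaded machine:
  Machine 1: jobs [17, 10, 9, 4], load = 40
  Machine 2: jobs [11, 10, 10, 5], load = 36
Makespan = max load = 40

40


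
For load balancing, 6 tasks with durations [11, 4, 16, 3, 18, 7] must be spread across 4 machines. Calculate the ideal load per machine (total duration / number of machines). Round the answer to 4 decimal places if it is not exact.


Total processing time = 11 + 4 + 16 + 3 + 18 + 7 = 59
Number of machines = 4
Ideal balanced load = 59 / 4 = 14.75

14.75


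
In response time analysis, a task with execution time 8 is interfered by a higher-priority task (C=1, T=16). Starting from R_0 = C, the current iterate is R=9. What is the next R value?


R_next = C + ceil(R_prev / T_hp) * C_hp
ceil(9 / 16) = ceil(0.5625) = 1
Interference = 1 * 1 = 1
R_next = 8 + 1 = 9
R_next = R_prev, so the iteration has converged (response time = 9).

9


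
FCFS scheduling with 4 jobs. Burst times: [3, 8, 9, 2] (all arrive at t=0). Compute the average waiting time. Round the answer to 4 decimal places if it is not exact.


FCFS order (as given): [3, 8, 9, 2]
Waiting times:
  Job 1: wait = 0
  Job 2: wait = 3
  Job 3: wait = 11
  Job 4: wait = 20
Sum of waiting times = 34
Average waiting time = 34/4 = 8.5

8.5


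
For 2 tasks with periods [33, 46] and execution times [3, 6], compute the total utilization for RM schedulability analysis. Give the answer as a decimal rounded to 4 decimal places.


Compute individual utilizations (exact fractions):
  Task 1: C/T = 3/33 = 1/11 (approx. 0.0909)
  Task 2: C/T = 6/46 = 3/23 (approx. 0.1304)
Total utilization U = 1/11 + 3/23 = 56/253
Rounded to 4 decimal places: U = 0.2213
RM (Liu & Layland) bound for 2 tasks = 0.828427; compare with U = 56/253 (approx. 0.221344)
U <= bound, so schedulable by RM sufficient condition.

0.2213


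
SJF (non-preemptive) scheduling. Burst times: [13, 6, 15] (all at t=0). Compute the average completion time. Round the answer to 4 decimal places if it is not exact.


SJF order (ascending): [6, 13, 15]
Completion times:
  Job 1: burst=6, C=6
  Job 2: burst=13, C=19
  Job 3: burst=15, C=34
Average completion = 59/3 = 19.6667

19.6667


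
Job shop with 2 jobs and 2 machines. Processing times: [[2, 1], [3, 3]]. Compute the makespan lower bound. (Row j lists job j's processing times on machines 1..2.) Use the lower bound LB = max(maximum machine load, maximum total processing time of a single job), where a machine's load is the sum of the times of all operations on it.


Machine loads:
  Machine 1: 2 + 3 = 5
  Machine 2: 1 + 3 = 4
Max machine load = 5
Job totals:
  Job 1: 3
  Job 2: 6
Max job total = 6
Lower bound = max(5, 6) = 6

6


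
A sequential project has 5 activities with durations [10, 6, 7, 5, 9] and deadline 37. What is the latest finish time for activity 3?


LF(activity 3) = deadline - sum of successor durations
Successors: activities 4 through 5 with durations [5, 9]
Sum of successor durations = 14
LF = 37 - 14 = 23

23


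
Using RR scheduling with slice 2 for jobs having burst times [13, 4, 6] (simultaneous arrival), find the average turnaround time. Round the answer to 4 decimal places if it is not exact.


Time quantum = 2
Execution trace:
  J1 runs 2 units, time = 2
  J2 runs 2 units, time = 4
  J3 runs 2 units, time = 6
  J1 runs 2 units, time = 8
  J2 runs 2 units, time = 10
  J3 runs 2 units, time = 12
  J1 runs 2 units, time = 14
  J3 runs 2 units, time = 16
  J1 runs 2 units, time = 18
  J1 runs 2 units, time = 20
  J1 runs 2 units, time = 22
  J1 runs 1 units, time = 23
Finish times: [23, 10, 16]
Average turnaround = 49/3 = 16.3333

16.3333


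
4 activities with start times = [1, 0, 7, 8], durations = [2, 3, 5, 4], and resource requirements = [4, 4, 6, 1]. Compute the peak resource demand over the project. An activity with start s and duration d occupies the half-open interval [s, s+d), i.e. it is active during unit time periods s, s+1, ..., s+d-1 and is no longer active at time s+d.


Each activity i is active on [start_i, start_i + duration_i).
Compute total resource usage per time slot:
  t=0: active resources = [4], total = 4
  t=1: active resources = [4, 4], total = 8
  t=2: active resources = [4, 4], total = 8
  t=3: active resources = [], total = 0
  t=4: active resources = [], total = 0
  t=5: active resources = [], total = 0
  t=6: active resources = [], total = 0
  t=7: active resources = [6], total = 6
  t=8: active resources = [6, 1], total = 7
  t=9: active resources = [6, 1], total = 7
  t=10: active resources = [6, 1], total = 7
  t=11: active resources = [6, 1], total = 7
Peak resource demand = 8

8


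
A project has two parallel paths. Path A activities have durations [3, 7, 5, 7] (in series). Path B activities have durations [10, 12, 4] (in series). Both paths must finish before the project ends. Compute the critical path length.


Path A total = 3 + 7 + 5 + 7 = 22
Path B total = 10 + 12 + 4 = 26
Critical path = longest path = max(22, 26) = 26

26


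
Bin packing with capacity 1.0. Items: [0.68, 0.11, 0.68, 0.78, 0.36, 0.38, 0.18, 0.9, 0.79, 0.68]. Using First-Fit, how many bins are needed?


Place items sequentially using First-Fit:
  Item 0.68 -> new Bin 1
  Item 0.11 -> Bin 1 (now 0.79)
  Item 0.68 -> new Bin 2
  Item 0.78 -> new Bin 3
  Item 0.36 -> new Bin 4
  Item 0.38 -> Bin 4 (now 0.74)
  Item 0.18 -> Bin 1 (now 0.97)
  Item 0.9 -> new Bin 5
  Item 0.79 -> new Bin 6
  Item 0.68 -> new Bin 7
Total bins used = 7

7


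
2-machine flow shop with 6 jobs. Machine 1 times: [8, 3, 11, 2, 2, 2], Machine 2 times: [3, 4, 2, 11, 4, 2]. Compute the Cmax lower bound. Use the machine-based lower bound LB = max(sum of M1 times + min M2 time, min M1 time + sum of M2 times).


LB1 = sum(M1 times) + min(M2 times) = 28 + 2 = 30
LB2 = min(M1 times) + sum(M2 times) = 2 + 26 = 28
Lower bound = max(LB1, LB2) = max(30, 28) = 30

30


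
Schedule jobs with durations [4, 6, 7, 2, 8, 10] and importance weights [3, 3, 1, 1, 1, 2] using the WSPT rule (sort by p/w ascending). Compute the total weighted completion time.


Compute p/w ratios and sort ascending (WSPT): [(4, 3), (6, 3), (2, 1), (10, 2), (7, 1), (8, 1)]
Compute weighted completion times:
  Job (p=4,w=3): C=4, w*C=3*4=12
  Job (p=6,w=3): C=10, w*C=3*10=30
  Job (p=2,w=1): C=12, w*C=1*12=12
  Job (p=10,w=2): C=22, w*C=2*22=44
  Job (p=7,w=1): C=29, w*C=1*29=29
  Job (p=8,w=1): C=37, w*C=1*37=37
Total weighted completion time = 164

164


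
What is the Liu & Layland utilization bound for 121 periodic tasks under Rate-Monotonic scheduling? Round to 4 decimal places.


Compute 2^(1/121) = 1.0057449283
Subtract 1: 1.0057449283 - 1 = 0.0057449283
Multiply by n: 121 * 0.0057449283 = 0.6951363243
Round to 4 dp: 0.6951

0.6951


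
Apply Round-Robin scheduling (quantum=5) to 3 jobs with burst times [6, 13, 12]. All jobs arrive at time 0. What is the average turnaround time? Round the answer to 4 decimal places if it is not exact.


Time quantum = 5
Execution trace:
  J1 runs 5 units, time = 5
  J2 runs 5 units, time = 10
  J3 runs 5 units, time = 15
  J1 runs 1 units, time = 16
  J2 runs 5 units, time = 21
  J3 runs 5 units, time = 26
  J2 runs 3 units, time = 29
  J3 runs 2 units, time = 31
Finish times: [16, 29, 31]
Average turnaround = 76/3 = 25.3333

25.3333


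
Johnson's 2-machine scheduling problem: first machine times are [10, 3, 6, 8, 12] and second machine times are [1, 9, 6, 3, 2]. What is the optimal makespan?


Apply Johnson's rule:
  Group 1 (a <= b): [(2, 3, 9), (3, 6, 6)]
  Group 2 (a > b): [(4, 8, 3), (5, 12, 2), (1, 10, 1)]
Optimal job order: [2, 3, 4, 5, 1]
Schedule:
  Job 2: M1 done at 3, M2 done at 12
  Job 3: M1 done at 9, M2 done at 18
  Job 4: M1 done at 17, M2 done at 21
  Job 5: M1 done at 29, M2 done at 31
  Job 1: M1 done at 39, M2 done at 40
Makespan = 40

40


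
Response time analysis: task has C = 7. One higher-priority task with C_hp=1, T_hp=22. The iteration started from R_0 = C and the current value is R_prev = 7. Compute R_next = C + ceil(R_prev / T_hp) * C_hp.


R_next = C + ceil(R_prev / T_hp) * C_hp
ceil(7 / 22) = ceil(0.3182) = 1
Interference = 1 * 1 = 1
R_next = 7 + 1 = 8

8


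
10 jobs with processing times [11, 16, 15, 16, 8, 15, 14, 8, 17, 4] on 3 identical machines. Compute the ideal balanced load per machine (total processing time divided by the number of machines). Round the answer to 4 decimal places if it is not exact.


Total processing time = 11 + 16 + 15 + 16 + 8 + 15 + 14 + 8 + 17 + 4 = 124
Number of machines = 3
Ideal balanced load = 124 / 3 = 41.3333

41.3333


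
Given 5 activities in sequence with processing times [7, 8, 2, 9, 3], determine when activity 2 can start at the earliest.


Activity 2 starts after activities 1 through 1 complete.
Predecessor durations: [7]
ES = 7 = 7

7


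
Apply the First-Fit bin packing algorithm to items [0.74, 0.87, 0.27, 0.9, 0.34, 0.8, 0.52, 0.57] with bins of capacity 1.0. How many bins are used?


Place items sequentially using First-Fit:
  Item 0.74 -> new Bin 1
  Item 0.87 -> new Bin 2
  Item 0.27 -> new Bin 3
  Item 0.9 -> new Bin 4
  Item 0.34 -> Bin 3 (now 0.61)
  Item 0.8 -> new Bin 5
  Item 0.52 -> new Bin 6
  Item 0.57 -> new Bin 7
Total bins used = 7

7


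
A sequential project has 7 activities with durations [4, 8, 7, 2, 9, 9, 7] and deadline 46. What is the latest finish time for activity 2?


LF(activity 2) = deadline - sum of successor durations
Successors: activities 3 through 7 with durations [7, 2, 9, 9, 7]
Sum of successor durations = 34
LF = 46 - 34 = 12

12


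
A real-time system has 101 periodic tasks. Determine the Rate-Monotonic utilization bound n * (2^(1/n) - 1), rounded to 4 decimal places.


Compute 2^(1/101) = 1.0068864466
Subtract 1: 1.0068864466 - 1 = 0.0068864466
Multiply by n: 101 * 0.0068864466 = 0.6955311066
Round to 4 dp: 0.6955

0.6955


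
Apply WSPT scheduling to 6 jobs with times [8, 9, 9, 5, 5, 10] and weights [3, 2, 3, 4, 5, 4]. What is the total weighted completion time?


Compute p/w ratios and sort ascending (WSPT): [(5, 5), (5, 4), (10, 4), (8, 3), (9, 3), (9, 2)]
Compute weighted completion times:
  Job (p=5,w=5): C=5, w*C=5*5=25
  Job (p=5,w=4): C=10, w*C=4*10=40
  Job (p=10,w=4): C=20, w*C=4*20=80
  Job (p=8,w=3): C=28, w*C=3*28=84
  Job (p=9,w=3): C=37, w*C=3*37=111
  Job (p=9,w=2): C=46, w*C=2*46=92
Total weighted completion time = 432

432


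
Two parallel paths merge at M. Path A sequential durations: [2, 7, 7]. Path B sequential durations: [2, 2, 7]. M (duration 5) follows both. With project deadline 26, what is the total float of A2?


Forward pass: ES(A2) = sum of predecessors on chain A = 2
EF = ES + duration = 2 + 7 = 9
Backward pass: LF(M) = deadline = 26; LS(M) = 26 - 5 = 21
LF(A2) = LS(M) - sum(successors on chain A) = 21 - 7 = 14
LS = LF - duration = 14 - 7 = 7
Total float = LS - ES = 7 - 2 = 5

5


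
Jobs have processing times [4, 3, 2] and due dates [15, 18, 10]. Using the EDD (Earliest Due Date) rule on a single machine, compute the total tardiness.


Sort by due date (EDD order): [(2, 10), (4, 15), (3, 18)]
Compute completion times and tardiness:
  Job 1: p=2, d=10, C=2, tardiness=max(0,2-10)=0
  Job 2: p=4, d=15, C=6, tardiness=max(0,6-15)=0
  Job 3: p=3, d=18, C=9, tardiness=max(0,9-18)=0
Total tardiness = 0

0


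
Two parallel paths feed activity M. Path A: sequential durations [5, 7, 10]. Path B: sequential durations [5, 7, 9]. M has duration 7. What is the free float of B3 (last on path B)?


ES(B3) = sum of predecessors on chain B = 12
EF(B3) = ES + duration = 12 + 9 = 21
Successor of B3 is M. ES(M) = max(sum(A), sum(B)) = max(22, 21) = 22
Free float = ES(successor) - EF(current) = 22 - 21 = 1

1


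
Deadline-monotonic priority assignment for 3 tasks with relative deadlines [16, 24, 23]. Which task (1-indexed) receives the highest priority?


Sort tasks by relative deadline (ascending):
  Task 1: deadline = 16
  Task 3: deadline = 23
  Task 2: deadline = 24
Priority order (highest first): [1, 3, 2]
Highest priority task = 1

1


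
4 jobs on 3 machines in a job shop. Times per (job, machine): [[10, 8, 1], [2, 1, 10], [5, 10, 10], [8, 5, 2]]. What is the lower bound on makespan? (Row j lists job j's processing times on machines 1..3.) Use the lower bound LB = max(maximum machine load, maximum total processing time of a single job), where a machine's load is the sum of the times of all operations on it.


Machine loads:
  Machine 1: 10 + 2 + 5 + 8 = 25
  Machine 2: 8 + 1 + 10 + 5 = 24
  Machine 3: 1 + 10 + 10 + 2 = 23
Max machine load = 25
Job totals:
  Job 1: 19
  Job 2: 13
  Job 3: 25
  Job 4: 15
Max job total = 25
Lower bound = max(25, 25) = 25

25


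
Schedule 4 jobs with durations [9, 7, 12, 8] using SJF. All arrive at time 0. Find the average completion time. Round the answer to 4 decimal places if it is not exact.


SJF order (ascending): [7, 8, 9, 12]
Completion times:
  Job 1: burst=7, C=7
  Job 2: burst=8, C=15
  Job 3: burst=9, C=24
  Job 4: burst=12, C=36
Average completion = 82/4 = 20.5

20.5


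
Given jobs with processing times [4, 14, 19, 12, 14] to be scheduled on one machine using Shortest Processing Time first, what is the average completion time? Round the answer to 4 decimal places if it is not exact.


Sort jobs by processing time (SPT order): [4, 12, 14, 14, 19]
Compute completion times sequentially:
  Job 1: processing = 4, completes at 4
  Job 2: processing = 12, completes at 16
  Job 3: processing = 14, completes at 30
  Job 4: processing = 14, completes at 44
  Job 5: processing = 19, completes at 63
Sum of completion times = 157
Average completion time = 157/5 = 31.4

31.4


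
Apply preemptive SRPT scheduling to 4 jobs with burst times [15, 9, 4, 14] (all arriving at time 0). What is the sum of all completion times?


Since all jobs arrive at t=0, SRPT equals SPT ordering.
SPT order: [4, 9, 14, 15]
Completion times:
  Job 1: p=4, C=4
  Job 2: p=9, C=13
  Job 3: p=14, C=27
  Job 4: p=15, C=42
Total completion time = 4 + 13 + 27 + 42 = 86

86


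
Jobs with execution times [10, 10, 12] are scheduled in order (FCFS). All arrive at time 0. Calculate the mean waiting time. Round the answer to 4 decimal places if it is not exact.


FCFS order (as given): [10, 10, 12]
Waiting times:
  Job 1: wait = 0
  Job 2: wait = 10
  Job 3: wait = 20
Sum of waiting times = 30
Average waiting time = 30/3 = 10.0

10.0


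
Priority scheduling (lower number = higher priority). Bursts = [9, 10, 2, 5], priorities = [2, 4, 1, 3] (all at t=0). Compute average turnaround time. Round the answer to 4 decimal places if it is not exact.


Sort by priority (ascending = highest first):
Order: [(1, 2), (2, 9), (3, 5), (4, 10)]
Completion times:
  Priority 1, burst=2, C=2
  Priority 2, burst=9, C=11
  Priority 3, burst=5, C=16
  Priority 4, burst=10, C=26
Average turnaround = 55/4 = 13.75

13.75


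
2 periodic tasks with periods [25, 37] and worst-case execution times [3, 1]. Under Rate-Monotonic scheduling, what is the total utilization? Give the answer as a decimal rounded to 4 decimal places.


Compute individual utilizations (exact fractions):
  Task 1: C/T = 3/25 (approx. 0.12)
  Task 2: C/T = 1/37 (approx. 0.027)
Total utilization U = 3/25 + 1/37 = 136/925
Rounded to 4 decimal places: U = 0.1470
RM (Liu & Layland) bound for 2 tasks = 0.828427; compare with U = 136/925 (approx. 0.147027)
U <= bound, so schedulable by RM sufficient condition.

0.1470
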